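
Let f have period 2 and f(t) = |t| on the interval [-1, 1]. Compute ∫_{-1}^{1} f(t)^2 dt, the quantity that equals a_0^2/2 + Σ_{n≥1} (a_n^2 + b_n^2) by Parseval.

2/3

∫_{-1}^{1} f(t)^2 dt = 2/3.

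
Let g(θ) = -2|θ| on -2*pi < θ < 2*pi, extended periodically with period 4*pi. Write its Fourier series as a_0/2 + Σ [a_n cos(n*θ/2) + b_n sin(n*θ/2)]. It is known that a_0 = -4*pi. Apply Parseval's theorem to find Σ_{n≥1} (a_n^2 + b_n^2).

Parseval: a_0^2/2 + Σ_{n≥1} (a_n^2+b_n^2) = (1/(2*pi)) ∫_{-2*pi}^{2*pi} g(θ)^2 dθ = 32*pi**2/3.
Subtract a_0^2/2 = 8*pi**2: Σ (a_n^2+b_n^2) = 8*pi**2/3.

8*pi**2/3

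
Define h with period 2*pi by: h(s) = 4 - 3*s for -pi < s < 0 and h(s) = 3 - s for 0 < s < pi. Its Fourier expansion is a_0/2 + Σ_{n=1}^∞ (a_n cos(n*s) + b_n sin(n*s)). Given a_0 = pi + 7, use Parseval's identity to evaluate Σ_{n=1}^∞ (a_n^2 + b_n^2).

Parseval: a_0^2/2 + Σ_{n≥1} (a_n^2+b_n^2) = 1/pi ∫_{-pi}^{pi} h(s)^2 ds = 25 + 9*pi + 10*pi**2/3.
Subtract a_0^2/2 = (pi + 7)**2/2: Σ (a_n^2+b_n^2) = 1/2 + 2*pi + 17*pi**2/6.

1/2 + 2*pi + 17*pi**2/6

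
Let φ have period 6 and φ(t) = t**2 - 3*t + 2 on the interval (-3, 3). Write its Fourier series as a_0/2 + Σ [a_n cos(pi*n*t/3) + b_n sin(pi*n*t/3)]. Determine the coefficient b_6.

b_6 = 1/3 ∫_{-3}^{3} φ(t) sin(2*pi*t) dt.
Integrating by parts twice (tabular method), an antiderivative of (t**2 - 3*t + 2) sin(2*pi*t) is -t**2*cos(2*pi*t)/(2*pi) + t*sin(2*pi*t)/(2*pi**2) + 3*t*cos(2*pi*t)/(2*pi) - 3*sin(2*pi*t)/(4*pi**2) - cos(2*pi*t)/pi + cos(2*pi*t)/(4*pi**3); evaluating from -3 to 3: ∫_{-3}^{3} (t**2 - 3*t + 2) sin(2*pi*t) dt = ((1/4 - pi**2)/pi**3) - (-10/pi + 1/(4*pi**3)) = 9/pi.
Hence b_6 = (1/3)·(9/pi) = 3/pi.

3/pi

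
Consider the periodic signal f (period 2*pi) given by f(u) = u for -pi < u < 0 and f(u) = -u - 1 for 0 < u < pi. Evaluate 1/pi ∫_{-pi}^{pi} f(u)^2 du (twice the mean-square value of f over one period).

1 + pi + 2*pi**2/3

1/pi ∫_{-pi}^{pi} f(u)^2 du = 1/pi · (pi*(1 + pi + 2*pi**2/3)) = 1 + pi + 2*pi**2/3.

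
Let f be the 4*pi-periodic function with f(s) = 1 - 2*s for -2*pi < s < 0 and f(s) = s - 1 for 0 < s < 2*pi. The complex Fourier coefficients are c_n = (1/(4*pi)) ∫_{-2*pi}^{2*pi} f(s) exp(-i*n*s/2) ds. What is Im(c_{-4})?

1/4

Since f is real-valued, Im(c_{-4}) = -(1/(4*pi)) ∫_{-2*pi}^{2*pi} f(s) sin(-2*s) ds = b_{4}/2.
Split the integral at the breakpoints.
Integrating by parts (boundary term plus one more integral), an antiderivative of (1 - 2*s) sin(-2*s) is -s*cos(2*s) + sin(2*s)/2 + cos(2*s)/2; evaluating from -2*pi to 0: ∫_{-2*pi}^{0} (1 - 2*s) sin(-2*s) ds = (1/2) - (1/2 + 2*pi) = -2*pi.
Integrating by parts (boundary term plus one more integral), an antiderivative of (s - 1) sin(-2*s) is s*cos(2*s)/2 - sin(2*s)/4 - cos(2*s)/2; evaluating from 0 to 2*pi: ∫_{0}^{2*pi} (s - 1) sin(-2*s) ds = (-1/2 + pi) - (-1/2) = pi.
So ∫_{-2*pi}^{2*pi} f(s) sin(-2*s) ds = -pi.
Hence Im(c_{-4}) = (-1/(4*pi))·(-pi) = 1/4.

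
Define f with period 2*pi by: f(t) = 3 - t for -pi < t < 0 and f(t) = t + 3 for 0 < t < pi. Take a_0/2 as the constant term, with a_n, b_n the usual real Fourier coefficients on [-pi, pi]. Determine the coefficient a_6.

0

a_6 = 1/pi ∫_{-pi}^{pi} f(t) cos(6*t) dt.
f is even and cos(6*t) is even, so the integrand is even and a_6 = 2/pi ∫_0^{pi} f(t) cos(6*t) dt.
Integrating by parts (boundary term plus one more integral), an antiderivative of (t + 3) cos(6*t) is t*sin(6*t)/6 + sin(6*t)/2 + cos(6*t)/36; evaluating from 0 to pi: ∫_{0}^{pi} (t + 3) cos(6*t) dt = (1/36) - (1/36) = 0.
Hence a_6 = (2/pi)·(0) = 0.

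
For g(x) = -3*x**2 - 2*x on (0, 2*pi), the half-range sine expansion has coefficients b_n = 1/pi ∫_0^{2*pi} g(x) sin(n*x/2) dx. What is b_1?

-24*pi - 8 + 96/pi

b_1 = 1/pi ∫_0^{2*pi} (-3*x**2 - 2*x) sin(x/2) dx.
Integrating by parts twice (tabular method), an antiderivative of (-3*x**2 - 2*x) sin(x/2) is 6*x**2*cos(x/2) - 24*x*sin(x/2) + 4*x*cos(x/2) - 8*sin(x/2) - 48*cos(x/2); evaluating from 0 to 2*pi: ∫_{0}^{2*pi} (-3*x**2 - 2*x) sin(x/2) dx = (-24*pi**2 - 8*pi + 48) - (-48) = -24*pi**2 - 8*pi + 96.
Hence b_1 = (1/pi)·(-24*pi**2 - 8*pi + 96) = -24*pi - 8 + 96/pi.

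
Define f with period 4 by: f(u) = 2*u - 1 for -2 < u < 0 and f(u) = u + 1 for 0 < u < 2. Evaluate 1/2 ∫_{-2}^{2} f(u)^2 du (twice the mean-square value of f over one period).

44/3

1/2 ∫_{-2}^{2} f(u)^2 du = 1/2 · (88/3) = 44/3.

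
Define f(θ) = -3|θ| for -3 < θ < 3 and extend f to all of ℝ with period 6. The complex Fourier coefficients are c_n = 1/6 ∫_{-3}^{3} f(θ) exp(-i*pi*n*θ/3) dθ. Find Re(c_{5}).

Since f is real-valued, Re(c_{5}) = 1/6 ∫_{-3}^{3} f(θ) cos(5*pi*θ/3) dθ = a_{5}/2.
f is even and cos(5*pi*θ/3) is even, so the integrand is even: ∫_{-3}^{3} f(θ) cos(5*pi*θ/3) dθ = 2∫_0^{3} f(θ) cos(5*pi*θ/3) dθ.
Integrating by parts (boundary term plus one more integral), an antiderivative of (-3*θ) cos(5*pi*θ/3) is -9*θ*sin(5*pi*θ/3)/(5*pi) - 27*cos(5*pi*θ/3)/(25*pi**2); evaluating from 0 to 3: ∫_{0}^{3} (-3*θ) cos(5*pi*θ/3) dθ = (27/(25*pi**2)) - (-27/(25*pi**2)) = 54/(25*pi**2).
So ∫_{-3}^{3} f(θ) cos(5*pi*θ/3) dθ = 108/(25*pi**2).
Hence Re(c_{5}) = (1/6)·(108/(25*pi**2)) = 18/(25*pi**2).

18/(25*pi**2)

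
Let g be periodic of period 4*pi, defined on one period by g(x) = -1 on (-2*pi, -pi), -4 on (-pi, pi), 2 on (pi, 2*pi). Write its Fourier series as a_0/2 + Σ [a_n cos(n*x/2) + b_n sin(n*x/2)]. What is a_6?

0

a_6 = (1/(2*pi)) ∫_{-2*pi}^{2*pi} g(x) cos(3*x) dx.
Split the integral at the breakpoints.
Directly, an antiderivative of (-1) cos(3*x) is -sin(3*x)/3; evaluating from -2*pi to -pi: ∫_{-2*pi}^{-pi} (-1) cos(3*x) dx = (0) - (0) = 0.
Directly, an antiderivative of (-4) cos(3*x) is -4*sin(3*x)/3; evaluating from -pi to pi: ∫_{-pi}^{pi} (-4) cos(3*x) dx = (0) - (0) = 0.
Directly, an antiderivative of (2) cos(3*x) is 2*sin(3*x)/3; evaluating from pi to 2*pi: ∫_{pi}^{2*pi} (2) cos(3*x) dx = (0) - (0) = 0.
Summing the pieces and multiplying by (1/(2*pi)) gives a_6 = 0.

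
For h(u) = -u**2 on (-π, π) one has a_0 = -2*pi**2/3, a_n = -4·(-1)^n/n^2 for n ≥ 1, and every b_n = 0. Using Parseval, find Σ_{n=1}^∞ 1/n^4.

Parseval: a_0^2/2 + Σ a_n^2 = (1/π) ∫_{-π}^{π} h(u)^2 du = 2*pi**4/5.
Subtract a_0^2/2 = 2*pi**4/9: Σ a_n^2 = 8*pi**4/45.
Since a_n^2 = 16/n^4, Σ 1/n^4 = pi**4/90.

pi**4/90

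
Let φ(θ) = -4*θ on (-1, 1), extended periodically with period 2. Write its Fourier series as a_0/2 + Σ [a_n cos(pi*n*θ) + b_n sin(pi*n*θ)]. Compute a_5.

a_5 = ∫_{-1}^{1} φ(θ) cos(5*pi*θ) dθ.
φ is odd and cos(5*pi*θ) is even, so the integrand is odd over a symmetric interval and the integral vanishes.

0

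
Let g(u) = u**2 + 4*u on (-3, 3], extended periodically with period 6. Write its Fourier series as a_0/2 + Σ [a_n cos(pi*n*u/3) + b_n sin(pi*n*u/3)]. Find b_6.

-4/pi

b_6 = 1/3 ∫_{-3}^{3} g(u) sin(2*pi*u) du.
Integrating by parts twice (tabular method), an antiderivative of (u**2 + 4*u) sin(2*pi*u) is -u**2*cos(2*pi*u)/(2*pi) + u*sin(2*pi*u)/(2*pi**2) - 2*u*cos(2*pi*u)/pi + sin(2*pi*u)/pi**2 + cos(2*pi*u)/(4*pi**3); evaluating from -3 to 3: ∫_{-3}^{3} (u**2 + 4*u) sin(2*pi*u) du = ((1 - 42*pi**2)/(4*pi**3)) - ((1 + 6*pi**2)/(4*pi**3)) = -12/pi.
Hence b_6 = (1/3)·(-12/pi) = -4/pi.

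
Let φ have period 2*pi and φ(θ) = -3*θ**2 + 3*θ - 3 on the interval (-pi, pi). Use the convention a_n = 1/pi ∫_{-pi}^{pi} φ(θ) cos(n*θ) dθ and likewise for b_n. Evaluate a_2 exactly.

a_2 = 1/pi ∫_{-pi}^{pi} φ(θ) cos(2*θ) dθ.
Integrating by parts twice (tabular method), an antiderivative of (-3*θ**2 + 3*θ - 3) cos(2*θ) is -3*θ**2*sin(2*θ)/2 + 3*θ*sin(2*θ)/2 - 3*θ*cos(2*θ)/2 - 3*sin(2*θ)/4 + 3*cos(2*θ)/4; evaluating from -pi to pi: ∫_{-pi}^{pi} (-3*θ**2 + 3*θ - 3) cos(2*θ) dθ = (3/4 - 3*pi/2) - (3/4 + 3*pi/2) = -3*pi.
Hence a_2 = (1/pi)·(-3*pi) = -3.

-3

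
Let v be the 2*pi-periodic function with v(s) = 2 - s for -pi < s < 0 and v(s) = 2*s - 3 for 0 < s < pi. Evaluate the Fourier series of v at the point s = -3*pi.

-1/2 + 3*pi/2

s = -3*pi differs from s = pi by -2 full period(s), and the series is 2*pi-periodic.
At s = pi the one-sided limits are v(pi^-) = -3 + 2*pi and v(pi^+) = 2 + pi.
By Dirichlet's theorem the series converges to their average, [(-3 + 2*pi) + (2 + pi)]/2 = -1/2 + 3*pi/2.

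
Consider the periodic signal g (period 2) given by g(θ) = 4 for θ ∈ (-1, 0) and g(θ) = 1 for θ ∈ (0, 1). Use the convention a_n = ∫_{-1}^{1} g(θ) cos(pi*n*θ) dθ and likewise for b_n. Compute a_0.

5

a_0 = ∫_{-1}^{1} g(θ) dθ = 5.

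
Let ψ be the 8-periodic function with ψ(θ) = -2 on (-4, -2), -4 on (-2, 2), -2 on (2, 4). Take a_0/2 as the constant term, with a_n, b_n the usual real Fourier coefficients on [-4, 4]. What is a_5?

-4/(5*pi)

a_5 = 1/4 ∫_{-4}^{4} ψ(θ) cos(5*pi*θ/4) dθ.
ψ is even and cos(5*pi*θ/4) is even, so the integrand is even and a_5 = 1/2 ∫_0^{4} ψ(θ) cos(5*pi*θ/4) dθ.
Split the integral at the breakpoints.
Directly, an antiderivative of (-4) cos(5*pi*θ/4) is -16*sin(5*pi*θ/4)/(5*pi); evaluating from 0 to 2: ∫_{0}^{2} (-4) cos(5*pi*θ/4) dθ = (-16/(5*pi)) - (0) = -16/(5*pi).
Directly, an antiderivative of (-2) cos(5*pi*θ/4) is -8*sin(5*pi*θ/4)/(5*pi); evaluating from 2 to 4: ∫_{2}^{4} (-2) cos(5*pi*θ/4) dθ = (0) - (-8/(5*pi)) = 8/(5*pi).
Summing the pieces and multiplying by (1/2) gives a_5 = -4/(5*pi).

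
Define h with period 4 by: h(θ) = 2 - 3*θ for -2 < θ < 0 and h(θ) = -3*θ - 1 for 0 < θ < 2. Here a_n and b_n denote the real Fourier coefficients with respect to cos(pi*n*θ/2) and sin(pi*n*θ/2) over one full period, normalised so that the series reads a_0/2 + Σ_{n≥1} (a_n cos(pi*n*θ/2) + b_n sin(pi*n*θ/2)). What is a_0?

1

a_0 = 1/2 ∫_{-2}^{2} h(θ) dθ = 1/2 · (2) = 1.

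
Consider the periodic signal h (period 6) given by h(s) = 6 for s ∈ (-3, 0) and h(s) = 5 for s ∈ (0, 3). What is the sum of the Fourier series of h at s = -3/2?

6

h is continuous at s = -3/2 with value 6, so the series converges to 6 there.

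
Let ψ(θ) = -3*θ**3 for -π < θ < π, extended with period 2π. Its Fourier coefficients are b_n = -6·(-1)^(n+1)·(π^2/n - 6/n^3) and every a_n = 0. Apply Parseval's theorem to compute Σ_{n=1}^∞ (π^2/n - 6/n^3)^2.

Parseval: Σ b_n^2 = (1/π) ∫_{-π}^{π} ψ(θ)^2 dθ = 18*pi**6/7.
b_n^2 = 36·(π^2/n - 6/n^3)^2, so the sum equals (18*pi**6/7)/36 = pi**6/14.

pi**6/14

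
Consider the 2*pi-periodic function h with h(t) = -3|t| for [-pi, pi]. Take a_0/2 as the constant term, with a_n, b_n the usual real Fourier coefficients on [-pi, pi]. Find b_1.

0

b_1 = 1/pi ∫_{-pi}^{pi} h(t) sin(t) dt.
h is even and sin(t) is odd, so the integrand is odd over a symmetric interval and the integral vanishes.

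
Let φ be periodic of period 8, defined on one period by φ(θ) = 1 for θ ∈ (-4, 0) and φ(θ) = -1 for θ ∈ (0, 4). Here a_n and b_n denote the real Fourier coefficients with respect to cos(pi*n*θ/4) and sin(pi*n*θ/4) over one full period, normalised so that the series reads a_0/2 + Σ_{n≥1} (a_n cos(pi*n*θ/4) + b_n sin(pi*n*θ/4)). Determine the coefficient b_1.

b_1 = 1/4 ∫_{-4}^{4} φ(θ) sin(pi*θ/4) dθ.
φ is odd and sin(pi*θ/4) is odd, so the integrand is even and b_1 = 1/2 ∫_0^{4} φ(θ) sin(pi*θ/4) dθ.
Directly, an antiderivative of (-1) sin(pi*θ/4) is 4*cos(pi*θ/4)/pi; evaluating from 0 to 4: ∫_{0}^{4} (-1) sin(pi*θ/4) dθ = (-4/pi) - (4/pi) = -8/pi.
Hence b_1 = (1/2)·(-8/pi) = -4/pi.

-4/pi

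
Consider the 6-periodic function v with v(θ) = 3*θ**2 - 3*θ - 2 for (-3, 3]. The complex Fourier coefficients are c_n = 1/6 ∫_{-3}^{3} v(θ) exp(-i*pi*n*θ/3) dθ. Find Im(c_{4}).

-9/(4*pi)

Since v is real-valued, Im(c_{4}) = -1/6 ∫_{-3}^{3} v(θ) sin(4*pi*θ/3) dθ = -b_{4}/2.
Integrating by parts twice (tabular method), an antiderivative of (3*θ**2 - 3*θ - 2) sin(4*pi*θ/3) is -9*θ**2*cos(4*pi*θ/3)/(4*pi) + 27*θ*sin(4*pi*θ/3)/(8*pi**2) + 9*θ*cos(4*pi*θ/3)/(4*pi) - 27*sin(4*pi*θ/3)/(16*pi**2) + 81*cos(4*pi*θ/3)/(32*pi**3) + 3*cos(4*pi*θ/3)/(2*pi); evaluating from -3 to 3: ∫_{-3}^{3} (3*θ**2 - 3*θ - 2) sin(4*pi*θ/3) dθ = (-12/pi + 81/(32*pi**3)) - (3*(27 - 272*pi**2)/(32*pi**3)) = 27/(2*pi).
Hence Im(c_{4}) = (-1/6)·(27/(2*pi)) = -9/(4*pi).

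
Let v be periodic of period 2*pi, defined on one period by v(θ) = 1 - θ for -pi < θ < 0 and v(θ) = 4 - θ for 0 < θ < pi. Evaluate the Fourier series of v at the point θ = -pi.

5/2

At θ = -pi the one-sided limits are v(-pi^-) = 4 - pi and v(-pi^+) = 1 + pi.
By Dirichlet's theorem the series converges to their average, [(4 - pi) + (1 + pi)]/2 = 5/2.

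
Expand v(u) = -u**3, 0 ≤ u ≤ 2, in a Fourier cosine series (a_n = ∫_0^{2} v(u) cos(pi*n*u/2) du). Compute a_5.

a_5 = ∫_0^{2} (-u**3) cos(5*pi*u/2) du.
Integrating by parts three times (tabular method), an antiderivative of (-u**3) cos(5*pi*u/2) is -2*u**3*sin(5*pi*u/2)/(5*pi) - 12*u**2*cos(5*pi*u/2)/(25*pi**2) + 48*u*sin(5*pi*u/2)/(125*pi**3) + 96*cos(5*pi*u/2)/(625*pi**4); evaluating from 0 to 2: ∫_{0}^{2} (-u**3) cos(5*pi*u/2) du = (48*(-2 + 25*pi**2)/(625*pi**4)) - (96/(625*pi**4)) = 48*(-4 + 25*pi**2)/(625*pi**4).
Hence a_5 = 48*(-4 + 25*pi**2)/(625*pi**4).

48*(-4 + 25*pi**2)/(625*pi**4)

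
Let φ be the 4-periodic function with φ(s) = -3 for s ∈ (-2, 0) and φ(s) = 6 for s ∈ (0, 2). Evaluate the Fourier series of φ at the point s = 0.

At s = 0 the one-sided limits are φ(0^-) = -3 and φ(0^+) = 6.
By Dirichlet's theorem the series converges to their average, [(-3) + (6)]/2 = 3/2.

3/2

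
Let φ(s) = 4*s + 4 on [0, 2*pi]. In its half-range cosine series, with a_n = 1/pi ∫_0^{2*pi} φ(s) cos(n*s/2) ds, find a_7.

a_7 = 1/pi ∫_0^{2*pi} (4*s + 4) cos(7*s/2) ds.
Integrating by parts (boundary term plus one more integral), an antiderivative of (4*s + 4) cos(7*s/2) is 8*s*sin(7*s/2)/7 + 8*sin(7*s/2)/7 + 16*cos(7*s/2)/49; evaluating from 0 to 2*pi: ∫_{0}^{2*pi} (4*s + 4) cos(7*s/2) ds = (-16/49) - (16/49) = -32/49.
Hence a_7 = (1/pi)·(-32/49) = -32/(49*pi).

-32/(49*pi)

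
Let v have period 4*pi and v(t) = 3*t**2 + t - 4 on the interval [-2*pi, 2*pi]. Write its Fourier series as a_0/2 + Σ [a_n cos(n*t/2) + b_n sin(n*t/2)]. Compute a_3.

a_3 = (1/(2*pi)) ∫_{-2*pi}^{2*pi} v(t) cos(3*t/2) dt.
Integrating by parts twice (tabular method), an antiderivative of (3*t**2 + t - 4) cos(3*t/2) is 2*t**2*sin(3*t/2) + 2*t*sin(3*t/2)/3 + 8*t*cos(3*t/2)/3 - 40*sin(3*t/2)/9 + 4*cos(3*t/2)/9; evaluating from -2*pi to 2*pi: ∫_{-2*pi}^{2*pi} (3*t**2 + t - 4) cos(3*t/2) dt = (-16*pi/3 - 4/9) - (-4/9 + 16*pi/3) = -32*pi/3.
Hence a_3 = (1/(2*pi))·(-32*pi/3) = -16/3.

-16/3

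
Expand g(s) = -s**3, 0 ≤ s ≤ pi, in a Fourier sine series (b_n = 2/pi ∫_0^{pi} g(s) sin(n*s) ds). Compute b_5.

b_5 = 2/pi ∫_0^{pi} (-s**3) sin(5*s) ds.
Integrating by parts three times (tabular method), an antiderivative of (-s**3) sin(5*s) is s**3*cos(5*s)/5 - 3*s**2*sin(5*s)/25 - 6*s*cos(5*s)/125 + 6*sin(5*s)/625; evaluating from 0 to pi: ∫_{0}^{pi} (-s**3) sin(5*s) ds = (pi*(6 - 25*pi**2)/125) - (0) = pi*(6 - 25*pi**2)/125.
Hence b_5 = (2/pi)·(pi*(6 - 25*pi**2)/125) = 12/125 - 2*pi**2/5.

12/125 - 2*pi**2/5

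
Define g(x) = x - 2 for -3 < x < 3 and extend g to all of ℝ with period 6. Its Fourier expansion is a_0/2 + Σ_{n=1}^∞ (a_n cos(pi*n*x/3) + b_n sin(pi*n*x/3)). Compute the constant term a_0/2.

-2

a_0 = 1/3 ∫_{-3}^{3} g(x) dx = 1/3 · (-12) = -4.
So the constant term a_0/2 = -2.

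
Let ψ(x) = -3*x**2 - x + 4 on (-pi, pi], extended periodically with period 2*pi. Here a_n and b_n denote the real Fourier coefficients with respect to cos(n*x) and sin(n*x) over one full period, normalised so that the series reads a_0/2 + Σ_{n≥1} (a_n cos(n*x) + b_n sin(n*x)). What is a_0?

a_0 = 1/pi ∫_{-pi}^{pi} ψ(x) dx = 1/pi · (2*pi*(4 - pi**2)) = 8 - 2*pi**2.

8 - 2*pi**2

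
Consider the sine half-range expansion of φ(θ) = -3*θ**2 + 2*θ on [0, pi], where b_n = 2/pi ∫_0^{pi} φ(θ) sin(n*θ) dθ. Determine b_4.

-1 + 3*pi/2

b_4 = 2/pi ∫_0^{pi} (-3*θ**2 + 2*θ) sin(4*θ) dθ.
Integrating by parts twice (tabular method), an antiderivative of (-3*θ**2 + 2*θ) sin(4*θ) is 3*θ**2*cos(4*θ)/4 - 3*θ*sin(4*θ)/8 - θ*cos(4*θ)/2 + sin(4*θ)/8 - 3*cos(4*θ)/32; evaluating from 0 to pi: ∫_{0}^{pi} (-3*θ**2 + 2*θ) sin(4*θ) dθ = (-pi/2 - 3/32 + 3*pi**2/4) - (-3/32) = pi*(-2 + 3*pi)/4.
Hence b_4 = (2/pi)·(pi*(-2 + 3*pi)/4) = -1 + 3*pi/2.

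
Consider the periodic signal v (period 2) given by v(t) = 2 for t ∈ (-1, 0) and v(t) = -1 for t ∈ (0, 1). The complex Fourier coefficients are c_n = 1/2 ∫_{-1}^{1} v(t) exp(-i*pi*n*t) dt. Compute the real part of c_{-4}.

Since v is real-valued, Re(c_{-4}) = 1/2 ∫_{-1}^{1} v(t) cos(-4*pi*t) dt = a_{4}/2.
Split the integral at the breakpoints.
Directly, an antiderivative of (2) cos(-4*pi*t) is sin(4*pi*t)/(2*pi); evaluating from -1 to 0: ∫_{-1}^{0} (2) cos(-4*pi*t) dt = (0) - (0) = 0.
Directly, an antiderivative of (-1) cos(-4*pi*t) is -sin(4*pi*t)/(4*pi); evaluating from 0 to 1: ∫_{0}^{1} (-1) cos(-4*pi*t) dt = (0) - (0) = 0.
So ∫_{-1}^{1} v(t) cos(-4*pi*t) dt = 0.
Hence Re(c_{-4}) = (1/2)·(0) = 0.

0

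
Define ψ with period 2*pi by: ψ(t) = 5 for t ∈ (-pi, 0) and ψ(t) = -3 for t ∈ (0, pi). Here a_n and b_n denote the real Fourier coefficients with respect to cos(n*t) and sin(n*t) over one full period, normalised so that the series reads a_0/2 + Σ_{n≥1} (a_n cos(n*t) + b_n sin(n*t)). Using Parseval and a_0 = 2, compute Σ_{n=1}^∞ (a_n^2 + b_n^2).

Parseval: a_0^2/2 + Σ_{n≥1} (a_n^2+b_n^2) = 1/pi ∫_{-pi}^{pi} ψ(t)^2 dt = 34.
Subtract a_0^2/2 = 2: Σ (a_n^2+b_n^2) = 32.

32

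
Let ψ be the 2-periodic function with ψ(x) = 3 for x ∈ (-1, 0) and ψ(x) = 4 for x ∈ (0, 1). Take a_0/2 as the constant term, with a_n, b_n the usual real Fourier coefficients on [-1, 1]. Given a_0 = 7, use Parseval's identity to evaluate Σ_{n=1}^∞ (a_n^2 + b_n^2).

1/2

Parseval: a_0^2/2 + Σ_{n≥1} (a_n^2+b_n^2) = ∫_{-1}^{1} ψ(x)^2 dx = 25.
Subtract a_0^2/2 = 49/2: Σ (a_n^2+b_n^2) = 1/2.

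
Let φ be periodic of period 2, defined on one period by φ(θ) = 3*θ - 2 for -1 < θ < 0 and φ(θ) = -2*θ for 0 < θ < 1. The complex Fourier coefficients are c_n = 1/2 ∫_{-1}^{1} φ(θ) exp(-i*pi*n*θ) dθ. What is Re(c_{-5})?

1/(5*pi**2)

Since φ is real-valued, Re(c_{-5}) = 1/2 ∫_{-1}^{1} φ(θ) cos(-5*pi*θ) dθ = a_{5}/2.
Split the integral at the breakpoints.
Integrating by parts (boundary term plus one more integral), an antiderivative of (3*θ - 2) cos(-5*pi*θ) is 3*θ*sin(5*pi*θ)/(5*pi) - 2*sin(5*pi*θ)/(5*pi) + 3*cos(5*pi*θ)/(25*pi**2); evaluating from -1 to 0: ∫_{-1}^{0} (3*θ - 2) cos(-5*pi*θ) dθ = (3/(25*pi**2)) - (-3/(25*pi**2)) = 6/(25*pi**2).
Integrating by parts (boundary term plus one more integral), an antiderivative of (-2*θ) cos(-5*pi*θ) is -2*θ*sin(5*pi*θ)/(5*pi) - 2*cos(5*pi*θ)/(25*pi**2); evaluating from 0 to 1: ∫_{0}^{1} (-2*θ) cos(-5*pi*θ) dθ = (2/(25*pi**2)) - (-2/(25*pi**2)) = 4/(25*pi**2).
So ∫_{-1}^{1} φ(θ) cos(-5*pi*θ) dθ = 2/(5*pi**2).
Hence Re(c_{-5}) = (1/2)·(2/(5*pi**2)) = 1/(5*pi**2).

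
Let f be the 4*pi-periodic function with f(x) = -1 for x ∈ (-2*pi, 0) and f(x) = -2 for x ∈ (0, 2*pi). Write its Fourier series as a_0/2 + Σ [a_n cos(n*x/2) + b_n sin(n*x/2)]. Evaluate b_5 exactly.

-2/(5*pi)

b_5 = (1/(2*pi)) ∫_{-2*pi}^{2*pi} f(x) sin(5*x/2) dx.
Split the integral at the breakpoints.
Directly, an antiderivative of (-1) sin(5*x/2) is 2*cos(5*x/2)/5; evaluating from -2*pi to 0: ∫_{-2*pi}^{0} (-1) sin(5*x/2) dx = (2/5) - (-2/5) = 4/5.
Directly, an antiderivative of (-2) sin(5*x/2) is 4*cos(5*x/2)/5; evaluating from 0 to 2*pi: ∫_{0}^{2*pi} (-2) sin(5*x/2) dx = (-4/5) - (4/5) = -8/5.
Summing the pieces and multiplying by (1/(2*pi)) gives b_5 = -2/(5*pi).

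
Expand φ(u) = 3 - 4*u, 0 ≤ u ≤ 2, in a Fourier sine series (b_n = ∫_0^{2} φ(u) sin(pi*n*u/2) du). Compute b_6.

b_6 = ∫_0^{2} (3 - 4*u) sin(3*pi*u) du.
Integrating by parts (boundary term plus one more integral), an antiderivative of (3 - 4*u) sin(3*pi*u) is 4*u*cos(3*pi*u)/(3*pi) - 4*sin(3*pi*u)/(9*pi**2) - cos(3*pi*u)/pi; evaluating from 0 to 2: ∫_{0}^{2} (3 - 4*u) sin(3*pi*u) du = (5/(3*pi)) - (-1/pi) = 8/(3*pi).
Hence b_6 = 8/(3*pi).

8/(3*pi)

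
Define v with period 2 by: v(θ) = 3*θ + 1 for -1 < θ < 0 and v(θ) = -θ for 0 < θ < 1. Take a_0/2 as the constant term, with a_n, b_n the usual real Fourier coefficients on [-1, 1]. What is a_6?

0

a_6 = ∫_{-1}^{1} v(θ) cos(6*pi*θ) dθ.
Split the integral at the breakpoints.
Integrating by parts (boundary term plus one more integral), an antiderivative of (3*θ + 1) cos(6*pi*θ) is θ*sin(6*pi*θ)/(2*pi) + sin(6*pi*θ)/(6*pi) + cos(6*pi*θ)/(12*pi**2); evaluating from -1 to 0: ∫_{-1}^{0} (3*θ + 1) cos(6*pi*θ) dθ = (1/(12*pi**2)) - (1/(12*pi**2)) = 0.
Integrating by parts (boundary term plus one more integral), an antiderivative of (-θ) cos(6*pi*θ) is -θ*sin(6*pi*θ)/(6*pi) - cos(6*pi*θ)/(36*pi**2); evaluating from 0 to 1: ∫_{0}^{1} (-θ) cos(6*pi*θ) dθ = (-1/(36*pi**2)) - (-1/(36*pi**2)) = 0.
Summing the pieces gives a_6 = 0.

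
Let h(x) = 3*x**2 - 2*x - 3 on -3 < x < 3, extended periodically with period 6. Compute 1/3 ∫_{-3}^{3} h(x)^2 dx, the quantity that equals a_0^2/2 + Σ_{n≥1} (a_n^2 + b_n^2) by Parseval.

1/3 ∫_{-3}^{3} h(x)^2 dx = 1/3 · (3384/5) = 1128/5.

1128/5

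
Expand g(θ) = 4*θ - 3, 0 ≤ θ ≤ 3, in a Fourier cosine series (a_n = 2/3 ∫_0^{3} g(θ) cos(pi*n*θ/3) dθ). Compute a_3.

a_3 = 2/3 ∫_0^{3} (4*θ - 3) cos(pi*θ) dθ.
Integrating by parts (boundary term plus one more integral), an antiderivative of (4*θ - 3) cos(pi*θ) is 4*θ*sin(pi*θ)/pi - 3*sin(pi*θ)/pi + 4*cos(pi*θ)/pi**2; evaluating from 0 to 3: ∫_{0}^{3} (4*θ - 3) cos(pi*θ) dθ = (-4/pi**2) - (4/pi**2) = -8/pi**2.
Hence a_3 = (2/3)·(-8/pi**2) = -16/(3*pi**2).

-16/(3*pi**2)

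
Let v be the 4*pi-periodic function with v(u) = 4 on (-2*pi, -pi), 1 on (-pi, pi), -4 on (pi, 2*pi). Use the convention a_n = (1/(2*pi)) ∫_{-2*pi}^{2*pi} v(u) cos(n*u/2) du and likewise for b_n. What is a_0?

a_0 = (1/(2*pi)) ∫_{-2*pi}^{2*pi} v(u) du = (1/(2*pi)) · (2*pi) = 1.

1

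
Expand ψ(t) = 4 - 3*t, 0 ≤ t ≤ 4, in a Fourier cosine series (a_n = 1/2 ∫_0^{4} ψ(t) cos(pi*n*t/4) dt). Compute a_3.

a_3 = 1/2 ∫_0^{4} (4 - 3*t) cos(3*pi*t/4) dt.
Integrating by parts (boundary term plus one more integral), an antiderivative of (4 - 3*t) cos(3*pi*t/4) is -4*t*sin(3*pi*t/4)/pi + 16*sin(3*pi*t/4)/(3*pi) - 16*cos(3*pi*t/4)/(3*pi**2); evaluating from 0 to 4: ∫_{0}^{4} (4 - 3*t) cos(3*pi*t/4) dt = (16/(3*pi**2)) - (-16/(3*pi**2)) = 32/(3*pi**2).
Hence a_3 = (1/2)·(32/(3*pi**2)) = 16/(3*pi**2).

16/(3*pi**2)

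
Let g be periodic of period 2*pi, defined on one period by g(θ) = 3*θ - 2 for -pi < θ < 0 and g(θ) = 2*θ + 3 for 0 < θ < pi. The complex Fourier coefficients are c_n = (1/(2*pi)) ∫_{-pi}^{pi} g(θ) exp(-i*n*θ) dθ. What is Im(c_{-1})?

Since g is real-valued, Im(c_{-1}) = -(1/(2*pi)) ∫_{-pi}^{pi} g(θ) sin(-θ) dθ = b_{1}/2.
Split the integral at the breakpoints.
Integrating by parts (boundary term plus one more integral), an antiderivative of (3*θ - 2) sin(-θ) is 3*θ*cos(θ) - 3*sin(θ) - 2*cos(θ); evaluating from -pi to 0: ∫_{-pi}^{0} (3*θ - 2) sin(-θ) dθ = (-2) - (2 + 3*pi) = -3*pi - 4.
Integrating by parts (boundary term plus one more integral), an antiderivative of (2*θ + 3) sin(-θ) is 2*θ*cos(θ) - 2*sin(θ) + 3*cos(θ); evaluating from 0 to pi: ∫_{0}^{pi} (2*θ + 3) sin(-θ) dθ = (-2*pi - 3) - (3) = -2*pi - 6.
So ∫_{-pi}^{pi} g(θ) sin(-θ) dθ = -5*pi - 10.
Hence Im(c_{-1}) = (-1/(2*pi))·(-5*pi - 10) = 5/pi + 5/2.

5/pi + 5/2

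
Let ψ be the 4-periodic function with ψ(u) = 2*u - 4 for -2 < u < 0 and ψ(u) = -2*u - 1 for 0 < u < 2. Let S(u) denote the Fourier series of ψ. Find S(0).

-5/2

At u = 0 the one-sided limits are ψ(0^-) = -4 and ψ(0^+) = -1.
By Dirichlet's theorem the series converges to their average, [(-4) + (-1)]/2 = -5/2.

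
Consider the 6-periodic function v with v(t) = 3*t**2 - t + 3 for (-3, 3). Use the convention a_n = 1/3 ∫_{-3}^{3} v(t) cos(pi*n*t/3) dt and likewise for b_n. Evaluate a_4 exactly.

a_4 = 1/3 ∫_{-3}^{3} v(t) cos(4*pi*t/3) dt.
Integrating by parts twice (tabular method), an antiderivative of (3*t**2 - t + 3) cos(4*pi*t/3) is 9*t**2*sin(4*pi*t/3)/(4*pi) - 3*t*sin(4*pi*t/3)/(4*pi) + 27*t*cos(4*pi*t/3)/(8*pi**2) - 81*sin(4*pi*t/3)/(32*pi**3) + 9*sin(4*pi*t/3)/(4*pi) - 9*cos(4*pi*t/3)/(16*pi**2); evaluating from -3 to 3: ∫_{-3}^{3} (3*t**2 - t + 3) cos(4*pi*t/3) dt = (153/(16*pi**2)) - (-171/(16*pi**2)) = 81/(4*pi**2).
Hence a_4 = (1/3)·(81/(4*pi**2)) = 27/(4*pi**2).

27/(4*pi**2)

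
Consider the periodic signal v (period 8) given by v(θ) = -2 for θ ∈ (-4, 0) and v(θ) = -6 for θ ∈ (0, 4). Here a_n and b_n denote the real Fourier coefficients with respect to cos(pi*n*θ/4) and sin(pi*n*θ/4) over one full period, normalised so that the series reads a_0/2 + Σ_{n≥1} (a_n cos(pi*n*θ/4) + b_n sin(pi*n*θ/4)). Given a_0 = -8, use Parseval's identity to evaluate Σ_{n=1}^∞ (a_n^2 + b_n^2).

8

Parseval: a_0^2/2 + Σ_{n≥1} (a_n^2+b_n^2) = 1/4 ∫_{-4}^{4} v(θ)^2 dθ = 40.
Subtract a_0^2/2 = 32: Σ (a_n^2+b_n^2) = 8.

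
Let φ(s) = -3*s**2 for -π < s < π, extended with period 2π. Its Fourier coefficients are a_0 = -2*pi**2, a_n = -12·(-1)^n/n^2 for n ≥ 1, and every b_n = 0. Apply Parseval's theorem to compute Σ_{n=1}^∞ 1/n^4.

pi**4/90

Parseval: a_0^2/2 + Σ a_n^2 = (1/π) ∫_{-π}^{π} φ(s)^2 ds = 18*pi**4/5.
Subtract a_0^2/2 = 2*pi**4: Σ a_n^2 = 8*pi**4/5.
Since a_n^2 = 144/n^4, Σ 1/n^4 = pi**4/90.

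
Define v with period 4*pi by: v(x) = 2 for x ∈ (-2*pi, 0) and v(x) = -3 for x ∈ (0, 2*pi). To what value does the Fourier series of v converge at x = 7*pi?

2

x = 7*pi differs from x = -pi by 2 full period(s), and the series is 4*pi-periodic.
v is continuous at x = -pi with value 2, so the series converges to 2 there.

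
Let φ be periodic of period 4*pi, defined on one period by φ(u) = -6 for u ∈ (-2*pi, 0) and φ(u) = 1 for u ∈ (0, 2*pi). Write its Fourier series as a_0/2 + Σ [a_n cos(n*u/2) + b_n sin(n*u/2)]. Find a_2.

a_2 = (1/(2*pi)) ∫_{-2*pi}^{2*pi} φ(u) cos(u) du.
Split the integral at the breakpoints.
Directly, an antiderivative of (-6) cos(u) is -6*sin(u); evaluating from -2*pi to 0: ∫_{-2*pi}^{0} (-6) cos(u) du = (0) - (0) = 0.
Directly, an antiderivative of (1) cos(u) is sin(u); evaluating from 0 to 2*pi: ∫_{0}^{2*pi} (1) cos(u) du = (0) - (0) = 0.
Summing the pieces and multiplying by (1/(2*pi)) gives a_2 = 0.

0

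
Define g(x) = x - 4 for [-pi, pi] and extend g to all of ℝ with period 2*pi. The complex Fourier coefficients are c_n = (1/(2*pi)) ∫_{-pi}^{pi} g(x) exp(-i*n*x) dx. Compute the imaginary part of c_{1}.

-1

Since g is real-valued, Im(c_{1}) = -(1/(2*pi)) ∫_{-pi}^{pi} g(x) sin(x) dx = -b_{1}/2.
Integrating by parts (boundary term plus one more integral), an antiderivative of (x - 4) sin(x) is -x*cos(x) + sin(x) + 4*cos(x); evaluating from -pi to pi: ∫_{-pi}^{pi} (x - 4) sin(x) dx = (-4 + pi) - (-4 - pi) = 2*pi.
Hence Im(c_{1}) = (-1/(2*pi))·(2*pi) = -1.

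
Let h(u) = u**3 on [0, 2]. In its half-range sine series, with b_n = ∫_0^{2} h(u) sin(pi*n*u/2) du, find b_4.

-4/pi + 3/(2*pi**3)

b_4 = ∫_0^{2} (u**3) sin(2*pi*u) du.
Integrating by parts three times (tabular method), an antiderivative of (u**3) sin(2*pi*u) is -u**3*cos(2*pi*u)/(2*pi) + 3*u**2*sin(2*pi*u)/(4*pi**2) + 3*u*cos(2*pi*u)/(4*pi**3) - 3*sin(2*pi*u)/(8*pi**4); evaluating from 0 to 2: ∫_{0}^{2} (u**3) sin(2*pi*u) du = (-4/pi + 3/(2*pi**3)) - (0) = -4/pi + 3/(2*pi**3).
Hence b_4 = -4/pi + 3/(2*pi**3).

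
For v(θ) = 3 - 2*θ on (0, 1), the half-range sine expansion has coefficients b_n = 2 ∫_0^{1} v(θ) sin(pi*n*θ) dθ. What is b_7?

b_7 = 2 ∫_0^{1} (3 - 2*θ) sin(7*pi*θ) dθ.
Integrating by parts (boundary term plus one more integral), an antiderivative of (3 - 2*θ) sin(7*pi*θ) is 2*θ*cos(7*pi*θ)/(7*pi) - 2*sin(7*pi*θ)/(49*pi**2) - 3*cos(7*pi*θ)/(7*pi); evaluating from 0 to 1: ∫_{0}^{1} (3 - 2*θ) sin(7*pi*θ) dθ = (1/(7*pi)) - (-3/(7*pi)) = 4/(7*pi).
Hence b_7 = 2·(4/(7*pi)) = 8/(7*pi).

8/(7*pi)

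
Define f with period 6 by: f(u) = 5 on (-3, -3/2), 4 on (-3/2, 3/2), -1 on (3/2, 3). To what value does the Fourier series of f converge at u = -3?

At u = -3 the one-sided limits are f(-3^-) = -1 and f(-3^+) = 5.
By Dirichlet's theorem the series converges to their average, [(-1) + (5)]/2 = 2.

2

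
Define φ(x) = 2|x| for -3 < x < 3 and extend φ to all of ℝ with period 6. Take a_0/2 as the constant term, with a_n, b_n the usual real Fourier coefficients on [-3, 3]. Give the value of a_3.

-8/(3*pi**2)

a_3 = 1/3 ∫_{-3}^{3} φ(x) cos(pi*x) dx.
φ is even and cos(pi*x) is even, so the integrand is even and a_3 = 2/3 ∫_0^{3} φ(x) cos(pi*x) dx.
Integrating by parts (boundary term plus one more integral), an antiderivative of (2*x) cos(pi*x) is 2*x*sin(pi*x)/pi + 2*cos(pi*x)/pi**2; evaluating from 0 to 3: ∫_{0}^{3} (2*x) cos(pi*x) dx = (-2/pi**2) - (2/pi**2) = -4/pi**2.
Hence a_3 = (2/3)·(-4/pi**2) = -8/(3*pi**2).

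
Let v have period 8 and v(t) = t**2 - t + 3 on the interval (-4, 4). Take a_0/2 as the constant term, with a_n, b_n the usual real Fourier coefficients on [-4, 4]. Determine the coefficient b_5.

b_5 = 1/4 ∫_{-4}^{4} v(t) sin(5*pi*t/4) dt.
Integrating by parts twice (tabular method), an antiderivative of (t**2 - t + 3) sin(5*pi*t/4) is -4*t**2*cos(5*pi*t/4)/(5*pi) + 32*t*sin(5*pi*t/4)/(25*pi**2) + 4*t*cos(5*pi*t/4)/(5*pi) - 16*sin(5*pi*t/4)/(25*pi**2) - 12*cos(5*pi*t/4)/(5*pi) + 128*cos(5*pi*t/4)/(125*pi**3); evaluating from -4 to 4: ∫_{-4}^{4} (t**2 - t + 3) sin(5*pi*t/4) dt = (-128/(125*pi**3) + 12/pi) - (4*(-32 + 575*pi**2)/(125*pi**3)) = -32/(5*pi).
Hence b_5 = (1/4)·(-32/(5*pi)) = -8/(5*pi).

-8/(5*pi)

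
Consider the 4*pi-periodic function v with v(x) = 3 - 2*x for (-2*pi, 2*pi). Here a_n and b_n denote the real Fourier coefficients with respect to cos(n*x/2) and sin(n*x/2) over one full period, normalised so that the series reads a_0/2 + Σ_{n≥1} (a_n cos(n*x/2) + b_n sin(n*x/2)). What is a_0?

a_0 = (1/(2*pi)) ∫_{-2*pi}^{2*pi} v(x) dx = (1/(2*pi)) · (12*pi) = 6.

6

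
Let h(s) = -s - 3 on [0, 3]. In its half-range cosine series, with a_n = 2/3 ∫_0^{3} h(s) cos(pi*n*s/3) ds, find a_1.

12/pi**2

a_1 = 2/3 ∫_0^{3} (-s - 3) cos(pi*s/3) ds.
Integrating by parts (boundary term plus one more integral), an antiderivative of (-s - 3) cos(pi*s/3) is -3*s*sin(pi*s/3)/pi - 9*sin(pi*s/3)/pi - 9*cos(pi*s/3)/pi**2; evaluating from 0 to 3: ∫_{0}^{3} (-s - 3) cos(pi*s/3) ds = (9/pi**2) - (-9/pi**2) = 18/pi**2.
Hence a_1 = (2/3)·(18/pi**2) = 12/pi**2.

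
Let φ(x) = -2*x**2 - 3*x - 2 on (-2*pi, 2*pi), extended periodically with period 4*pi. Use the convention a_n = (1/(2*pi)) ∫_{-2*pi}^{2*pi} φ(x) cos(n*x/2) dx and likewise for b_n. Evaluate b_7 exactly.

b_7 = (1/(2*pi)) ∫_{-2*pi}^{2*pi} φ(x) sin(7*x/2) dx.
Integrating by parts twice (tabular method), an antiderivative of (-2*x**2 - 3*x - 2) sin(7*x/2) is 4*x**2*cos(7*x/2)/7 - 16*x*sin(7*x/2)/49 + 6*x*cos(7*x/2)/7 - 12*sin(7*x/2)/49 + 164*cos(7*x/2)/343; evaluating from -2*pi to 2*pi: ∫_{-2*pi}^{2*pi} (-2*x**2 - 3*x - 2) sin(7*x/2) dx = (-16*pi**2/7 - 12*pi/7 - 164/343) - (-16*pi**2/7 - 164/343 + 12*pi/7) = -24*pi/7.
Hence b_7 = (1/(2*pi))·(-24*pi/7) = -12/7.

-12/7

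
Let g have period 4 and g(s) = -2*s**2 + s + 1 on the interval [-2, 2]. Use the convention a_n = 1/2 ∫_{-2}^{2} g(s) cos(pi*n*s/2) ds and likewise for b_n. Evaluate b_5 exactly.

4/(5*pi)

b_5 = 1/2 ∫_{-2}^{2} g(s) sin(5*pi*s/2) ds.
Integrating by parts twice (tabular method), an antiderivative of (-2*s**2 + s + 1) sin(5*pi*s/2) is 4*s**2*cos(5*pi*s/2)/(5*pi) - 16*s*sin(5*pi*s/2)/(25*pi**2) - 2*s*cos(5*pi*s/2)/(5*pi) + 4*sin(5*pi*s/2)/(25*pi**2) - 2*cos(5*pi*s/2)/(5*pi) - 32*cos(5*pi*s/2)/(125*pi**3); evaluating from -2 to 2: ∫_{-2}^{2} (-2*s**2 + s + 1) sin(5*pi*s/2) ds = (-2/pi + 32/(125*pi**3)) - (2*(16 - 225*pi**2)/(125*pi**3)) = 8/(5*pi).
Hence b_5 = (1/2)·(8/(5*pi)) = 4/(5*pi).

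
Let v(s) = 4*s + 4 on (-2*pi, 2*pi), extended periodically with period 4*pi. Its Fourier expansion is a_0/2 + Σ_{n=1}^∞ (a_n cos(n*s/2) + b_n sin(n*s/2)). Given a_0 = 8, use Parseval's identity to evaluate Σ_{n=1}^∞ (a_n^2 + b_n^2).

Parseval: a_0^2/2 + Σ_{n≥1} (a_n^2+b_n^2) = (1/(2*pi)) ∫_{-2*pi}^{2*pi} v(s)^2 ds = 32 + 128*pi**2/3.
Subtract a_0^2/2 = 32: Σ (a_n^2+b_n^2) = 128*pi**2/3.

128*pi**2/3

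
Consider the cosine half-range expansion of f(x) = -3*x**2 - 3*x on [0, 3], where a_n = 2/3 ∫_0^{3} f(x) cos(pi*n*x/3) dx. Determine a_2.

-27/pi**2

a_2 = 2/3 ∫_0^{3} (-3*x**2 - 3*x) cos(2*pi*x/3) dx.
Integrating by parts twice (tabular method), an antiderivative of (-3*x**2 - 3*x) cos(2*pi*x/3) is -9*x**2*sin(2*pi*x/3)/(2*pi) - 9*x*sin(2*pi*x/3)/(2*pi) - 27*x*cos(2*pi*x/3)/(2*pi**2) + 81*sin(2*pi*x/3)/(4*pi**3) - 27*cos(2*pi*x/3)/(4*pi**2); evaluating from 0 to 3: ∫_{0}^{3} (-3*x**2 - 3*x) cos(2*pi*x/3) dx = (-189/(4*pi**2)) - (-27/(4*pi**2)) = -81/(2*pi**2).
Hence a_2 = (2/3)·(-81/(2*pi**2)) = -27/pi**2.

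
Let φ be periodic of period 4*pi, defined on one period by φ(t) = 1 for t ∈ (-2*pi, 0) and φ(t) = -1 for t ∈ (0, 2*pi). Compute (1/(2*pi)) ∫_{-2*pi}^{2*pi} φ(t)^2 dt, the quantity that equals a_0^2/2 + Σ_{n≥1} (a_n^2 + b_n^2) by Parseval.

(1/(2*pi)) ∫_{-2*pi}^{2*pi} φ(t)^2 dt = (1/(2*pi)) · (4*pi) = 2.

2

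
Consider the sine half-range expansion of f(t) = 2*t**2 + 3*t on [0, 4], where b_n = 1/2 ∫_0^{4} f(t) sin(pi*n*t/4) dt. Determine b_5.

8*(-32 + 275*pi**2)/(125*pi**3)

b_5 = 1/2 ∫_0^{4} (2*t**2 + 3*t) sin(5*pi*t/4) dt.
Integrating by parts twice (tabular method), an antiderivative of (2*t**2 + 3*t) sin(5*pi*t/4) is -8*t**2*cos(5*pi*t/4)/(5*pi) + 64*t*sin(5*pi*t/4)/(25*pi**2) - 12*t*cos(5*pi*t/4)/(5*pi) + 48*sin(5*pi*t/4)/(25*pi**2) + 256*cos(5*pi*t/4)/(125*pi**3); evaluating from 0 to 4: ∫_{0}^{4} (2*t**2 + 3*t) sin(5*pi*t/4) dt = (16*(-16 + 275*pi**2)/(125*pi**3)) - (256/(125*pi**3)) = 16*(-32 + 275*pi**2)/(125*pi**3).
Hence b_5 = (1/2)·(16*(-32 + 275*pi**2)/(125*pi**3)) = 8*(-32 + 275*pi**2)/(125*pi**3).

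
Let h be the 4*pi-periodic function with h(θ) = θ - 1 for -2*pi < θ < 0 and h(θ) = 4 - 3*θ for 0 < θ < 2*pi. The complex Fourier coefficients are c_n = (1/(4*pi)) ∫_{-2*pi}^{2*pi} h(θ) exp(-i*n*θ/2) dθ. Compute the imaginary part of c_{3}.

Since h is real-valued, Im(c_{3}) = -(1/(4*pi)) ∫_{-2*pi}^{2*pi} h(θ) sin(3*θ/2) dθ = -b_{3}/2.
Split the integral at the breakpoints.
Integrating by parts (boundary term plus one more integral), an antiderivative of (θ - 1) sin(3*θ/2) is -2*θ*cos(3*θ/2)/3 + 4*sin(3*θ/2)/9 + 2*cos(3*θ/2)/3; evaluating from -2*pi to 0: ∫_{-2*pi}^{0} (θ - 1) sin(3*θ/2) dθ = (2/3) - (-4*pi/3 - 2/3) = 4/3 + 4*pi/3.
Integrating by parts (boundary term plus one more integral), an antiderivative of (4 - 3*θ) sin(3*θ/2) is 2*θ*cos(3*θ/2) - 4*sin(3*θ/2)/3 - 8*cos(3*θ/2)/3; evaluating from 0 to 2*pi: ∫_{0}^{2*pi} (4 - 3*θ) sin(3*θ/2) dθ = (8/3 - 4*pi) - (-8/3) = 16/3 - 4*pi.
So ∫_{-2*pi}^{2*pi} h(θ) sin(3*θ/2) dθ = 20/3 - 8*pi/3.
Hence Im(c_{3}) = (-1/(4*pi))·(20/3 - 8*pi/3) = (-5 + 2*pi)/(3*pi).

(-5 + 2*pi)/(3*pi)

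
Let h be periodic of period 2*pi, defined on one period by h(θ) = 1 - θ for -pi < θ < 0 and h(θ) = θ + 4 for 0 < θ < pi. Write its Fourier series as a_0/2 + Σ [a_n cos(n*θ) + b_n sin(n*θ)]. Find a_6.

a_6 = 1/pi ∫_{-pi}^{pi} h(θ) cos(6*θ) dθ.
Split the integral at the breakpoints.
Integrating by parts (boundary term plus one more integral), an antiderivative of (1 - θ) cos(6*θ) is -θ*sin(6*θ)/6 + sin(6*θ)/6 - cos(6*θ)/36; evaluating from -pi to 0: ∫_{-pi}^{0} (1 - θ) cos(6*θ) dθ = (-1/36) - (-1/36) = 0.
Integrating by parts (boundary term plus one more integral), an antiderivative of (θ + 4) cos(6*θ) is θ*sin(6*θ)/6 + 2*sin(6*θ)/3 + cos(6*θ)/36; evaluating from 0 to pi: ∫_{0}^{pi} (θ + 4) cos(6*θ) dθ = (1/36) - (1/36) = 0.
Summing the pieces and multiplying by (1/pi) gives a_6 = 0.

0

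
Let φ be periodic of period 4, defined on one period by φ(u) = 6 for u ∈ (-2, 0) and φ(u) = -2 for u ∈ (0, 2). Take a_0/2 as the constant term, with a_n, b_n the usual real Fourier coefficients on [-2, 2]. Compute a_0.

4

a_0 = 1/2 ∫_{-2}^{2} φ(u) du = 1/2 · (8) = 4.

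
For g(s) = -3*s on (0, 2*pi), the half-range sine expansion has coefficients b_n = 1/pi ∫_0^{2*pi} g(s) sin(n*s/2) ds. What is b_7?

b_7 = 1/pi ∫_0^{2*pi} (-3*s) sin(7*s/2) ds.
Integrating by parts (boundary term plus one more integral), an antiderivative of (-3*s) sin(7*s/2) is 6*s*cos(7*s/2)/7 - 12*sin(7*s/2)/49; evaluating from 0 to 2*pi: ∫_{0}^{2*pi} (-3*s) sin(7*s/2) ds = (-12*pi/7) - (0) = -12*pi/7.
Hence b_7 = (1/pi)·(-12*pi/7) = -12/7.

-12/7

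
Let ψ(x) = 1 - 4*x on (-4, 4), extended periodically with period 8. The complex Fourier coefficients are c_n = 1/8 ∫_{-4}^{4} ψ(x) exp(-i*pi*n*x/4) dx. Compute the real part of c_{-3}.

0

Since ψ is real-valued, Re(c_{-3}) = 1/8 ∫_{-4}^{4} ψ(x) cos(-3*pi*x/4) dx = a_{3}/2.
Integrating by parts (boundary term plus one more integral), an antiderivative of (1 - 4*x) cos(-3*pi*x/4) is -16*x*sin(3*pi*x/4)/(3*pi) + 4*sin(3*pi*x/4)/(3*pi) - 64*cos(3*pi*x/4)/(9*pi**2); evaluating from -4 to 4: ∫_{-4}^{4} (1 - 4*x) cos(-3*pi*x/4) dx = (64/(9*pi**2)) - (64/(9*pi**2)) = 0.
Hence Re(c_{-3}) = (1/8)·(0) = 0.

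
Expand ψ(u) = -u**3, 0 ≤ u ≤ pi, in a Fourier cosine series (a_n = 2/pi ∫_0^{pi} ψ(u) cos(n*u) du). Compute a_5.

a_5 = 2/pi ∫_0^{pi} (-u**3) cos(5*u) du.
Integrating by parts three times (tabular method), an antiderivative of (-u**3) cos(5*u) is -u**3*sin(5*u)/5 - 3*u**2*cos(5*u)/25 + 6*u*sin(5*u)/125 + 6*cos(5*u)/625; evaluating from 0 to pi: ∫_{0}^{pi} (-u**3) cos(5*u) du = (-6/625 + 3*pi**2/25) - (6/625) = -12/625 + 3*pi**2/25.
Hence a_5 = (2/pi)·(-12/625 + 3*pi**2/25) = 6*(-4 + 25*pi**2)/(625*pi).

6*(-4 + 25*pi**2)/(625*pi)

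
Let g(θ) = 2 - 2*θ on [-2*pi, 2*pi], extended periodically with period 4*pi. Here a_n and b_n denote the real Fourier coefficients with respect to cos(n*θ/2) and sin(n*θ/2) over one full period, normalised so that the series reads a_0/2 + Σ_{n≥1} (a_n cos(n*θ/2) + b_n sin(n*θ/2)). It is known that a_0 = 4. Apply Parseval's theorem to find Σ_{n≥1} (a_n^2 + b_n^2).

Parseval: a_0^2/2 + Σ_{n≥1} (a_n^2+b_n^2) = (1/(2*pi)) ∫_{-2*pi}^{2*pi} g(θ)^2 dθ = 8 + 32*pi**2/3.
Subtract a_0^2/2 = 8: Σ (a_n^2+b_n^2) = 32*pi**2/3.

32*pi**2/3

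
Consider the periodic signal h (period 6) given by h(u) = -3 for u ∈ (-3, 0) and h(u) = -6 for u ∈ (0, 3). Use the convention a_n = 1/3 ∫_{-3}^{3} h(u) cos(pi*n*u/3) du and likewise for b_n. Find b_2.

b_2 = 1/3 ∫_{-3}^{3} h(u) sin(2*pi*u/3) du.
Split the integral at the breakpoints.
Directly, an antiderivative of (-3) sin(2*pi*u/3) is 9*cos(2*pi*u/3)/(2*pi); evaluating from -3 to 0: ∫_{-3}^{0} (-3) sin(2*pi*u/3) du = (9/(2*pi)) - (9/(2*pi)) = 0.
Directly, an antiderivative of (-6) sin(2*pi*u/3) is 9*cos(2*pi*u/3)/pi; evaluating from 0 to 3: ∫_{0}^{3} (-6) sin(2*pi*u/3) du = (9/pi) - (9/pi) = 0.
Summing the pieces and multiplying by (1/3) gives b_2 = 0.

0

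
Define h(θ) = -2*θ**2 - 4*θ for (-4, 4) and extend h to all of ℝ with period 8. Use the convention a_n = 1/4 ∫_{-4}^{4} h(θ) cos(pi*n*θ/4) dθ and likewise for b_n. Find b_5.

-32/(5*pi)

b_5 = 1/4 ∫_{-4}^{4} h(θ) sin(5*pi*θ/4) dθ.
Integrating by parts twice (tabular method), an antiderivative of (-2*θ**2 - 4*θ) sin(5*pi*θ/4) is 8*θ**2*cos(5*pi*θ/4)/(5*pi) - 64*θ*sin(5*pi*θ/4)/(25*pi**2) + 16*θ*cos(5*pi*θ/4)/(5*pi) - 64*sin(5*pi*θ/4)/(25*pi**2) - 256*cos(5*pi*θ/4)/(125*pi**3); evaluating from -4 to 4: ∫_{-4}^{4} (-2*θ**2 - 4*θ) sin(5*pi*θ/4) dθ = (64*(4 - 75*pi**2)/(125*pi**3)) - (64*(4 - 25*pi**2)/(125*pi**3)) = -128/(5*pi).
Hence b_5 = (1/4)·(-128/(5*pi)) = -32/(5*pi).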